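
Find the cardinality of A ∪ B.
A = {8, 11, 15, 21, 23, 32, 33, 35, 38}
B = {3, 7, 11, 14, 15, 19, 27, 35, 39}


Set A = {8, 11, 15, 21, 23, 32, 33, 35, 38}, |A| = 9
Set B = {3, 7, 11, 14, 15, 19, 27, 35, 39}, |B| = 9
A ∩ B = {11, 15, 35}, |A ∩ B| = 3
|A ∪ B| = |A| + |B| - |A ∩ B| = 9 + 9 - 3 = 15

15


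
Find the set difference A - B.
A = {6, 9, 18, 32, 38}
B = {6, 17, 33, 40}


Set A = {6, 9, 18, 32, 38}
Set B = {6, 17, 33, 40}
A \ B includes elements in A that are not in B.
Check each element of A:
6 (in B, remove), 9 (not in B, keep), 18 (not in B, keep), 32 (not in B, keep), 38 (not in B, keep)
A \ B = {9, 18, 32, 38}

{9, 18, 32, 38}


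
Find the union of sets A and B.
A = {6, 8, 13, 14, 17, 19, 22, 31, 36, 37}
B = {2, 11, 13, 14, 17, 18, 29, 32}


Set A = {6, 8, 13, 14, 17, 19, 22, 31, 36, 37}
Set B = {2, 11, 13, 14, 17, 18, 29, 32}
A ∪ B includes all elements in either set.
Elements from A: {6, 8, 13, 14, 17, 19, 22, 31, 36, 37}
Elements from B not already included: {2, 11, 18, 29, 32}
A ∪ B = {2, 6, 8, 11, 13, 14, 17, 18, 19, 22, 29, 31, 32, 36, 37}

{2, 6, 8, 11, 13, 14, 17, 18, 19, 22, 29, 31, 32, 36, 37}


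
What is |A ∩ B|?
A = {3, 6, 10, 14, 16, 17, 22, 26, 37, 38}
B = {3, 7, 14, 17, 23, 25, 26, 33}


Set A = {3, 6, 10, 14, 16, 17, 22, 26, 37, 38}
Set B = {3, 7, 14, 17, 23, 25, 26, 33}
A ∩ B = {3, 14, 17, 26}
|A ∩ B| = 4

4


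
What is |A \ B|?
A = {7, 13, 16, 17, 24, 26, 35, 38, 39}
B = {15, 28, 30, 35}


Set A = {7, 13, 16, 17, 24, 26, 35, 38, 39}
Set B = {15, 28, 30, 35}
A \ B = {7, 13, 16, 17, 24, 26, 38, 39}
|A \ B| = 8

8


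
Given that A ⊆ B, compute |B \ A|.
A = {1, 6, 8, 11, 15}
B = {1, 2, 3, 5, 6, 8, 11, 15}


Set A = {1, 6, 8, 11, 15}, |A| = 5
Set B = {1, 2, 3, 5, 6, 8, 11, 15}, |B| = 8
Since A ⊆ B: B \ A = {2, 3, 5}
|B| - |A| = 8 - 5 = 3

3


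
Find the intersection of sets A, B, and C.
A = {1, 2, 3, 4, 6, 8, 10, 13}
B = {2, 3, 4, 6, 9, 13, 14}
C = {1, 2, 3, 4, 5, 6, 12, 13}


Set A = {1, 2, 3, 4, 6, 8, 10, 13}
Set B = {2, 3, 4, 6, 9, 13, 14}
Set C = {1, 2, 3, 4, 5, 6, 12, 13}
First, A ∩ B = {2, 3, 4, 6, 13}
Then, (A ∩ B) ∩ C = {2, 3, 4, 6, 13}

{2, 3, 4, 6, 13}


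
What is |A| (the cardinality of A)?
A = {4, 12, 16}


Set A = {4, 12, 16}
Listing elements: 4, 12, 16
Counting: 3 elements
|A| = 3

3


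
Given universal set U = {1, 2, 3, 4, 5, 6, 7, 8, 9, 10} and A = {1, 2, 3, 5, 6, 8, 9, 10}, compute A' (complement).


Universal set U = {1, 2, 3, 4, 5, 6, 7, 8, 9, 10}
Set A = {1, 2, 3, 5, 6, 8, 9, 10}
A' = U \ A = elements in U but not in A
Checking each element of U:
1 (in A, exclude), 2 (in A, exclude), 3 (in A, exclude), 4 (not in A, include), 5 (in A, exclude), 6 (in A, exclude), 7 (not in A, include), 8 (in A, exclude), 9 (in A, exclude), 10 (in A, exclude)
A' = {4, 7}

{4, 7}


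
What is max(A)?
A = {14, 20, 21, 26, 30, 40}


Set A = {14, 20, 21, 26, 30, 40}
Elements in ascending order: 14, 20, 21, 26, 30, 40
The largest element is 40.

40


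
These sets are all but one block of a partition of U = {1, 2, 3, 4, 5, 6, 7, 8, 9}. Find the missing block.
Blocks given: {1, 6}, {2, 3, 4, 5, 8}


U = {1, 2, 3, 4, 5, 6, 7, 8, 9}
Shown blocks: {1, 6}, {2, 3, 4, 5, 8}
A partition's blocks are pairwise disjoint and cover U, so the missing block = U \ (union of shown blocks).
Union of shown blocks: {1, 2, 3, 4, 5, 6, 8}
Missing block = U \ (union) = {7, 9}

{7, 9}


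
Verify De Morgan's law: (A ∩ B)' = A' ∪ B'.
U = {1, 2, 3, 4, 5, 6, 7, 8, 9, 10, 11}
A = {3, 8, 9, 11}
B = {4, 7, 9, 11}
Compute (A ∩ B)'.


U = {1, 2, 3, 4, 5, 6, 7, 8, 9, 10, 11}
A = {3, 8, 9, 11}, B = {4, 7, 9, 11}
A ∩ B = {9, 11}
(A ∩ B)' = U \ (A ∩ B) = {1, 2, 3, 4, 5, 6, 7, 8, 10}
Verification via A' ∪ B': A' = {1, 2, 4, 5, 6, 7, 10}, B' = {1, 2, 3, 5, 6, 8, 10}
A' ∪ B' = {1, 2, 3, 4, 5, 6, 7, 8, 10} ✓

{1, 2, 3, 4, 5, 6, 7, 8, 10}


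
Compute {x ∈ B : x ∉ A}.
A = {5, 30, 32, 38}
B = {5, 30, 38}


Set A = {5, 30, 32, 38}
Set B = {5, 30, 38}
Check each element of B against A:
5 ∈ A, 30 ∈ A, 38 ∈ A
Elements of B not in A: {}

{}


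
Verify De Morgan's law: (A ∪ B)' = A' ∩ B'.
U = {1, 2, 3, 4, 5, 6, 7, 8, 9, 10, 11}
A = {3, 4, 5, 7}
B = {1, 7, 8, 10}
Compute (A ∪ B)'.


U = {1, 2, 3, 4, 5, 6, 7, 8, 9, 10, 11}
A = {3, 4, 5, 7}, B = {1, 7, 8, 10}
A ∪ B = {1, 3, 4, 5, 7, 8, 10}
(A ∪ B)' = U \ (A ∪ B) = {2, 6, 9, 11}
Verification via A' ∩ B': A' = {1, 2, 6, 8, 9, 10, 11}, B' = {2, 3, 4, 5, 6, 9, 11}
A' ∩ B' = {2, 6, 9, 11} ✓

{2, 6, 9, 11}


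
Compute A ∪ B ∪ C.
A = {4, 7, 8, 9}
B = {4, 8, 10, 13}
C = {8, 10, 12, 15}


Set A = {4, 7, 8, 9}
Set B = {4, 8, 10, 13}
Set C = {8, 10, 12, 15}
First, A ∪ B = {4, 7, 8, 9, 10, 13}
Then, (A ∪ B) ∪ C = {4, 7, 8, 9, 10, 12, 13, 15}

{4, 7, 8, 9, 10, 12, 13, 15}


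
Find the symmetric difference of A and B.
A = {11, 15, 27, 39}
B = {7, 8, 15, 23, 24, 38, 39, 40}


Set A = {11, 15, 27, 39}
Set B = {7, 8, 15, 23, 24, 38, 39, 40}
A △ B = (A \ B) ∪ (B \ A)
Elements in A but not B: {11, 27}
Elements in B but not A: {7, 8, 23, 24, 38, 40}
A △ B = {7, 8, 11, 23, 24, 27, 38, 40}

{7, 8, 11, 23, 24, 27, 38, 40}


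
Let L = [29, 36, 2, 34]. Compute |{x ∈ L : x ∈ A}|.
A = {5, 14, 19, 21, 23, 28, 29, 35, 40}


Set A = {5, 14, 19, 21, 23, 28, 29, 35, 40}
Candidates: [29, 36, 2, 34]
Check each candidate:
29 ∈ A, 36 ∉ A, 2 ∉ A, 34 ∉ A
Count of candidates in A: 1

1


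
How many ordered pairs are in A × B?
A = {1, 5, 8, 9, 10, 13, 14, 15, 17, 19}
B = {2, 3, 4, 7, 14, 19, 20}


Set A = {1, 5, 8, 9, 10, 13, 14, 15, 17, 19} has 10 elements.
Set B = {2, 3, 4, 7, 14, 19, 20} has 7 elements.
|A × B| = |A| × |B| = 10 × 7 = 70

70


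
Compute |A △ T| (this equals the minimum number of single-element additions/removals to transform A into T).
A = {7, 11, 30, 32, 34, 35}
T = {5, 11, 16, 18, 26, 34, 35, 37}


Set A = {7, 11, 30, 32, 34, 35}
Set T = {5, 11, 16, 18, 26, 34, 35, 37}
Elements to remove from A (in A, not in T): {7, 30, 32} → 3 removals
Elements to add to A (in T, not in A): {5, 16, 18, 26, 37} → 5 additions
Total edits = 3 + 5 = 8

8


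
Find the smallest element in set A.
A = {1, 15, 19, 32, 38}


Set A = {1, 15, 19, 32, 38}
Elements in ascending order: 1, 15, 19, 32, 38
The smallest element is 1.

1


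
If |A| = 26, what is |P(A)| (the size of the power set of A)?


The set has 26 elements.
The power set contains all possible subsets.
|P(A)| = 2^|A| = 2^26 = 67108864

67108864


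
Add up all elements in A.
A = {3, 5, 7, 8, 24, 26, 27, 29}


Set A = {3, 5, 7, 8, 24, 26, 27, 29}
Sum = 3 + 5 + 7 + 8 + 24 + 26 + 27 + 29 = 129

129


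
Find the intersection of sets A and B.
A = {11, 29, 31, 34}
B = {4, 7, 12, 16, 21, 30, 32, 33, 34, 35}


Set A = {11, 29, 31, 34}
Set B = {4, 7, 12, 16, 21, 30, 32, 33, 34, 35}
A ∩ B includes only elements in both sets.
Check each element of A against B:
11 ✗, 29 ✗, 31 ✗, 34 ✓
A ∩ B = {34}

{34}


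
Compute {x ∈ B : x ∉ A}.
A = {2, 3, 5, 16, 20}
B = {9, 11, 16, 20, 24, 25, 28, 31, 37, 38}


Set A = {2, 3, 5, 16, 20}
Set B = {9, 11, 16, 20, 24, 25, 28, 31, 37, 38}
Check each element of B against A:
9 ∉ A (include), 11 ∉ A (include), 16 ∈ A, 20 ∈ A, 24 ∉ A (include), 25 ∉ A (include), 28 ∉ A (include), 31 ∉ A (include), 37 ∉ A (include), 38 ∉ A (include)
Elements of B not in A: {9, 11, 24, 25, 28, 31, 37, 38}

{9, 11, 24, 25, 28, 31, 37, 38}


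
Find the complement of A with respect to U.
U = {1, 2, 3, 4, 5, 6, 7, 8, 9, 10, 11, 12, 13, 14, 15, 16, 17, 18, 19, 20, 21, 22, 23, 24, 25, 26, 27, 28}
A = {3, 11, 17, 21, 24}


Universal set U = {1, 2, 3, 4, 5, 6, 7, 8, 9, 10, 11, 12, 13, 14, 15, 16, 17, 18, 19, 20, 21, 22, 23, 24, 25, 26, 27, 28}
Set A = {3, 11, 17, 21, 24}
A' = U \ A = elements in U but not in A
Checking each element of U:
1 (not in A, include), 2 (not in A, include), 3 (in A, exclude), 4 (not in A, include), 5 (not in A, include), 6 (not in A, include), 7 (not in A, include), 8 (not in A, include), 9 (not in A, include), 10 (not in A, include), 11 (in A, exclude), 12 (not in A, include), 13 (not in A, include), 14 (not in A, include), 15 (not in A, include), 16 (not in A, include), 17 (in A, exclude), 18 (not in A, include), 19 (not in A, include), 20 (not in A, include), 21 (in A, exclude), 22 (not in A, include), 23 (not in A, include), 24 (in A, exclude), 25 (not in A, include), 26 (not in A, include), 27 (not in A, include), 28 (not in A, include)
A' = {1, 2, 4, 5, 6, 7, 8, 9, 10, 12, 13, 14, 15, 16, 18, 19, 20, 22, 23, 25, 26, 27, 28}

{1, 2, 4, 5, 6, 7, 8, 9, 10, 12, 13, 14, 15, 16, 18, 19, 20, 22, 23, 25, 26, 27, 28}


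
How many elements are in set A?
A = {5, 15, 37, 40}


Set A = {5, 15, 37, 40}
Listing elements: 5, 15, 37, 40
Counting: 4 elements
|A| = 4

4


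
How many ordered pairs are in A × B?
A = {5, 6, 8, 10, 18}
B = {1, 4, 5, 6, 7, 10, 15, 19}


Set A = {5, 6, 8, 10, 18} has 5 elements.
Set B = {1, 4, 5, 6, 7, 10, 15, 19} has 8 elements.
|A × B| = |A| × |B| = 5 × 8 = 40

40


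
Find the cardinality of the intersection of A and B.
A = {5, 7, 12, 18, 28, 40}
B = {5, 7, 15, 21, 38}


Set A = {5, 7, 12, 18, 28, 40}
Set B = {5, 7, 15, 21, 38}
A ∩ B = {5, 7}
|A ∩ B| = 2

2


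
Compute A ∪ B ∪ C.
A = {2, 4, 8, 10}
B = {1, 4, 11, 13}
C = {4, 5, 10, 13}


Set A = {2, 4, 8, 10}
Set B = {1, 4, 11, 13}
Set C = {4, 5, 10, 13}
First, A ∪ B = {1, 2, 4, 8, 10, 11, 13}
Then, (A ∪ B) ∪ C = {1, 2, 4, 5, 8, 10, 11, 13}

{1, 2, 4, 5, 8, 10, 11, 13}


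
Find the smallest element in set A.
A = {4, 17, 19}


Set A = {4, 17, 19}
Elements in ascending order: 4, 17, 19
The smallest element is 4.

4


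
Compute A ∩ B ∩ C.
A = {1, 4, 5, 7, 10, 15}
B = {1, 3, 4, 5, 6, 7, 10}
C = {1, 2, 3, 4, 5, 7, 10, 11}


Set A = {1, 4, 5, 7, 10, 15}
Set B = {1, 3, 4, 5, 6, 7, 10}
Set C = {1, 2, 3, 4, 5, 7, 10, 11}
First, A ∩ B = {1, 4, 5, 7, 10}
Then, (A ∩ B) ∩ C = {1, 4, 5, 7, 10}

{1, 4, 5, 7, 10}


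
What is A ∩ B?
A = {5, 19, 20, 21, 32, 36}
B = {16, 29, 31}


Set A = {5, 19, 20, 21, 32, 36}
Set B = {16, 29, 31}
A ∩ B includes only elements in both sets.
Check each element of A against B:
5 ✗, 19 ✗, 20 ✗, 21 ✗, 32 ✗, 36 ✗
A ∩ B = {}

{}


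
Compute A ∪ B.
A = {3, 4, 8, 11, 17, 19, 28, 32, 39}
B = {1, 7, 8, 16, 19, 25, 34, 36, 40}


Set A = {3, 4, 8, 11, 17, 19, 28, 32, 39}
Set B = {1, 7, 8, 16, 19, 25, 34, 36, 40}
A ∪ B includes all elements in either set.
Elements from A: {3, 4, 8, 11, 17, 19, 28, 32, 39}
Elements from B not already included: {1, 7, 16, 25, 34, 36, 40}
A ∪ B = {1, 3, 4, 7, 8, 11, 16, 17, 19, 25, 28, 32, 34, 36, 39, 40}

{1, 3, 4, 7, 8, 11, 16, 17, 19, 25, 28, 32, 34, 36, 39, 40}


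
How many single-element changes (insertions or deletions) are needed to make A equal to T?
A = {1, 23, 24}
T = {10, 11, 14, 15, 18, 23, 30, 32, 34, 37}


Set A = {1, 23, 24}
Set T = {10, 11, 14, 15, 18, 23, 30, 32, 34, 37}
Elements to remove from A (in A, not in T): {1, 24} → 2 removals
Elements to add to A (in T, not in A): {10, 11, 14, 15, 18, 30, 32, 34, 37} → 9 additions
Total edits = 2 + 9 = 11

11


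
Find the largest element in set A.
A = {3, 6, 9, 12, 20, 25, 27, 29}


Set A = {3, 6, 9, 12, 20, 25, 27, 29}
Elements in ascending order: 3, 6, 9, 12, 20, 25, 27, 29
The largest element is 29.

29


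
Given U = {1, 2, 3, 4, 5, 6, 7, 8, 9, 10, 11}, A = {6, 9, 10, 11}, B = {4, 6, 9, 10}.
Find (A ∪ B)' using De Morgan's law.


U = {1, 2, 3, 4, 5, 6, 7, 8, 9, 10, 11}
A = {6, 9, 10, 11}, B = {4, 6, 9, 10}
A ∪ B = {4, 6, 9, 10, 11}
(A ∪ B)' = U \ (A ∪ B) = {1, 2, 3, 5, 7, 8}
Verification via A' ∩ B': A' = {1, 2, 3, 4, 5, 7, 8}, B' = {1, 2, 3, 5, 7, 8, 11}
A' ∩ B' = {1, 2, 3, 5, 7, 8} ✓

{1, 2, 3, 5, 7, 8}


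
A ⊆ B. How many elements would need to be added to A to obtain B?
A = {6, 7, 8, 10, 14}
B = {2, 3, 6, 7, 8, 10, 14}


Set A = {6, 7, 8, 10, 14}, |A| = 5
Set B = {2, 3, 6, 7, 8, 10, 14}, |B| = 7
Since A ⊆ B: B \ A = {2, 3}
|B| - |A| = 7 - 5 = 2

2


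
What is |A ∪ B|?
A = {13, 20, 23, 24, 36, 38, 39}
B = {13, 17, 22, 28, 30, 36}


Set A = {13, 20, 23, 24, 36, 38, 39}, |A| = 7
Set B = {13, 17, 22, 28, 30, 36}, |B| = 6
A ∩ B = {13, 36}, |A ∩ B| = 2
|A ∪ B| = |A| + |B| - |A ∩ B| = 7 + 6 - 2 = 11

11


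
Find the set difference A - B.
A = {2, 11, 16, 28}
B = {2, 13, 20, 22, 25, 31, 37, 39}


Set A = {2, 11, 16, 28}
Set B = {2, 13, 20, 22, 25, 31, 37, 39}
A \ B includes elements in A that are not in B.
Check each element of A:
2 (in B, remove), 11 (not in B, keep), 16 (not in B, keep), 28 (not in B, keep)
A \ B = {11, 16, 28}

{11, 16, 28}


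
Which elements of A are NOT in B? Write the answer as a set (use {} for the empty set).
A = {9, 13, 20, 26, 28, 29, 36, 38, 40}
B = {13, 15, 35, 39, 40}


Set A = {9, 13, 20, 26, 28, 29, 36, 38, 40}
Set B = {13, 15, 35, 39, 40}
Check each element of A against B:
9 ∉ B (include), 13 ∈ B, 20 ∉ B (include), 26 ∉ B (include), 28 ∉ B (include), 29 ∉ B (include), 36 ∉ B (include), 38 ∉ B (include), 40 ∈ B
Elements of A not in B: {9, 20, 26, 28, 29, 36, 38}

{9, 20, 26, 28, 29, 36, 38}


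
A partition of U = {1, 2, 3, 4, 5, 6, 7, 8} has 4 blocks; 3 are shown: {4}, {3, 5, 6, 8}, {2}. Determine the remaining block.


U = {1, 2, 3, 4, 5, 6, 7, 8}
Shown blocks: {4}, {3, 5, 6, 8}, {2}
A partition's blocks are pairwise disjoint and cover U, so the missing block = U \ (union of shown blocks).
Union of shown blocks: {2, 3, 4, 5, 6, 8}
Missing block = U \ (union) = {1, 7}

{1, 7}


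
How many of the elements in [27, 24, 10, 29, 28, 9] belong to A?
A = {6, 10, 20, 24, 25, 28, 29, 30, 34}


Set A = {6, 10, 20, 24, 25, 28, 29, 30, 34}
Candidates: [27, 24, 10, 29, 28, 9]
Check each candidate:
27 ∉ A, 24 ∈ A, 10 ∈ A, 29 ∈ A, 28 ∈ A, 9 ∉ A
Count of candidates in A: 4

4


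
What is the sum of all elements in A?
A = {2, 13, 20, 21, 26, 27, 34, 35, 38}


Set A = {2, 13, 20, 21, 26, 27, 34, 35, 38}
Sum = 2 + 13 + 20 + 21 + 26 + 27 + 34 + 35 + 38 = 216

216


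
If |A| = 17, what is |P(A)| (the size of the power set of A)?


The set has 17 elements.
The power set contains all possible subsets.
|P(A)| = 2^|A| = 2^17 = 131072

131072


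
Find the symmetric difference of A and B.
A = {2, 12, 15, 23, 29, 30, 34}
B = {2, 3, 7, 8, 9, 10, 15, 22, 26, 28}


Set A = {2, 12, 15, 23, 29, 30, 34}
Set B = {2, 3, 7, 8, 9, 10, 15, 22, 26, 28}
A △ B = (A \ B) ∪ (B \ A)
Elements in A but not B: {12, 23, 29, 30, 34}
Elements in B but not A: {3, 7, 8, 9, 10, 22, 26, 28}
A △ B = {3, 7, 8, 9, 10, 12, 22, 23, 26, 28, 29, 30, 34}

{3, 7, 8, 9, 10, 12, 22, 23, 26, 28, 29, 30, 34}


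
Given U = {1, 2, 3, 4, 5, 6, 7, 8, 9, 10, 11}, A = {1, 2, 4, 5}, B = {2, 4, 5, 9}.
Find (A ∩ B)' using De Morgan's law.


U = {1, 2, 3, 4, 5, 6, 7, 8, 9, 10, 11}
A = {1, 2, 4, 5}, B = {2, 4, 5, 9}
A ∩ B = {2, 4, 5}
(A ∩ B)' = U \ (A ∩ B) = {1, 3, 6, 7, 8, 9, 10, 11}
Verification via A' ∪ B': A' = {3, 6, 7, 8, 9, 10, 11}, B' = {1, 3, 6, 7, 8, 10, 11}
A' ∪ B' = {1, 3, 6, 7, 8, 9, 10, 11} ✓

{1, 3, 6, 7, 8, 9, 10, 11}


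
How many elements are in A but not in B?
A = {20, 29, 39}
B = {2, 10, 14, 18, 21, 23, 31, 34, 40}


Set A = {20, 29, 39}
Set B = {2, 10, 14, 18, 21, 23, 31, 34, 40}
A \ B = {20, 29, 39}
|A \ B| = 3

3


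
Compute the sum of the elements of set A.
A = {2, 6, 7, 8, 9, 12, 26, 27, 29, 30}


Set A = {2, 6, 7, 8, 9, 12, 26, 27, 29, 30}
Sum = 2 + 6 + 7 + 8 + 9 + 12 + 26 + 27 + 29 + 30 = 156

156


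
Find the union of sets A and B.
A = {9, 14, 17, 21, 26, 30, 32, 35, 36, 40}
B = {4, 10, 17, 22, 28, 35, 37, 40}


Set A = {9, 14, 17, 21, 26, 30, 32, 35, 36, 40}
Set B = {4, 10, 17, 22, 28, 35, 37, 40}
A ∪ B includes all elements in either set.
Elements from A: {9, 14, 17, 21, 26, 30, 32, 35, 36, 40}
Elements from B not already included: {4, 10, 22, 28, 37}
A ∪ B = {4, 9, 10, 14, 17, 21, 22, 26, 28, 30, 32, 35, 36, 37, 40}

{4, 9, 10, 14, 17, 21, 22, 26, 28, 30, 32, 35, 36, 37, 40}


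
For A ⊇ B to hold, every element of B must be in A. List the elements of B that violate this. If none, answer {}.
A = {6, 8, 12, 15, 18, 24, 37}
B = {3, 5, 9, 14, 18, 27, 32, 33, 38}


Set A = {6, 8, 12, 15, 18, 24, 37}
Set B = {3, 5, 9, 14, 18, 27, 32, 33, 38}
Check each element of B against A:
3 ∉ A (include), 5 ∉ A (include), 9 ∉ A (include), 14 ∉ A (include), 18 ∈ A, 27 ∉ A (include), 32 ∉ A (include), 33 ∉ A (include), 38 ∉ A (include)
Elements of B not in A: {3, 5, 9, 14, 27, 32, 33, 38}

{3, 5, 9, 14, 27, 32, 33, 38}


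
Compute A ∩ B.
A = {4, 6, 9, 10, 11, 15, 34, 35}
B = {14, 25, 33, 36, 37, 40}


Set A = {4, 6, 9, 10, 11, 15, 34, 35}
Set B = {14, 25, 33, 36, 37, 40}
A ∩ B includes only elements in both sets.
Check each element of A against B:
4 ✗, 6 ✗, 9 ✗, 10 ✗, 11 ✗, 15 ✗, 34 ✗, 35 ✗
A ∩ B = {}

{}


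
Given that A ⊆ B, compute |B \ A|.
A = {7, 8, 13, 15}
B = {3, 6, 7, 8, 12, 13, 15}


Set A = {7, 8, 13, 15}, |A| = 4
Set B = {3, 6, 7, 8, 12, 13, 15}, |B| = 7
Since A ⊆ B: B \ A = {3, 6, 12}
|B| - |A| = 7 - 4 = 3

3


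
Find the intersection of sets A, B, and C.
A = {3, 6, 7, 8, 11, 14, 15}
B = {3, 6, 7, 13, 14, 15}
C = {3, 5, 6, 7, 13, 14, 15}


Set A = {3, 6, 7, 8, 11, 14, 15}
Set B = {3, 6, 7, 13, 14, 15}
Set C = {3, 5, 6, 7, 13, 14, 15}
First, A ∩ B = {3, 6, 7, 14, 15}
Then, (A ∩ B) ∩ C = {3, 6, 7, 14, 15}

{3, 6, 7, 14, 15}


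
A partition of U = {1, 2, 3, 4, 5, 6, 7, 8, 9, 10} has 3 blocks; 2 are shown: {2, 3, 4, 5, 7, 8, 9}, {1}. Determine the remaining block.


U = {1, 2, 3, 4, 5, 6, 7, 8, 9, 10}
Shown blocks: {2, 3, 4, 5, 7, 8, 9}, {1}
A partition's blocks are pairwise disjoint and cover U, so the missing block = U \ (union of shown blocks).
Union of shown blocks: {1, 2, 3, 4, 5, 7, 8, 9}
Missing block = U \ (union) = {6, 10}

{6, 10}


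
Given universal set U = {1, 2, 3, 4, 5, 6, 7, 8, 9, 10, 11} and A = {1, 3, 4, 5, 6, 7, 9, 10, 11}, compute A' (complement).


Universal set U = {1, 2, 3, 4, 5, 6, 7, 8, 9, 10, 11}
Set A = {1, 3, 4, 5, 6, 7, 9, 10, 11}
A' = U \ A = elements in U but not in A
Checking each element of U:
1 (in A, exclude), 2 (not in A, include), 3 (in A, exclude), 4 (in A, exclude), 5 (in A, exclude), 6 (in A, exclude), 7 (in A, exclude), 8 (not in A, include), 9 (in A, exclude), 10 (in A, exclude), 11 (in A, exclude)
A' = {2, 8}

{2, 8}


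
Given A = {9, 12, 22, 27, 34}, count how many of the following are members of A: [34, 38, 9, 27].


Set A = {9, 12, 22, 27, 34}
Candidates: [34, 38, 9, 27]
Check each candidate:
34 ∈ A, 38 ∉ A, 9 ∈ A, 27 ∈ A
Count of candidates in A: 3

3


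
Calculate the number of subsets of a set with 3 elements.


The set has 3 elements.
The power set contains all possible subsets.
|P(A)| = 2^|A| = 2^3 = 8

8


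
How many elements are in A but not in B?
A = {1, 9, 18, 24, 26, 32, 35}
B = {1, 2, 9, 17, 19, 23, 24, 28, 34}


Set A = {1, 9, 18, 24, 26, 32, 35}
Set B = {1, 2, 9, 17, 19, 23, 24, 28, 34}
A \ B = {18, 26, 32, 35}
|A \ B| = 4

4


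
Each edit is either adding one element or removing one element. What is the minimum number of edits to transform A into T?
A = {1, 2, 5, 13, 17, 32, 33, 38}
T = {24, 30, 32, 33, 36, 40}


Set A = {1, 2, 5, 13, 17, 32, 33, 38}
Set T = {24, 30, 32, 33, 36, 40}
Elements to remove from A (in A, not in T): {1, 2, 5, 13, 17, 38} → 6 removals
Elements to add to A (in T, not in A): {24, 30, 36, 40} → 4 additions
Total edits = 6 + 4 = 10

10


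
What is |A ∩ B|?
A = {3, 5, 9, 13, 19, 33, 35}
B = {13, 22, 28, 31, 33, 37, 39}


Set A = {3, 5, 9, 13, 19, 33, 35}
Set B = {13, 22, 28, 31, 33, 37, 39}
A ∩ B = {13, 33}
|A ∩ B| = 2

2


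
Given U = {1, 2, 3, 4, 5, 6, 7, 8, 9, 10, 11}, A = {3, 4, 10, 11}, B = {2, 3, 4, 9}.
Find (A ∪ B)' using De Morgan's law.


U = {1, 2, 3, 4, 5, 6, 7, 8, 9, 10, 11}
A = {3, 4, 10, 11}, B = {2, 3, 4, 9}
A ∪ B = {2, 3, 4, 9, 10, 11}
(A ∪ B)' = U \ (A ∪ B) = {1, 5, 6, 7, 8}
Verification via A' ∩ B': A' = {1, 2, 5, 6, 7, 8, 9}, B' = {1, 5, 6, 7, 8, 10, 11}
A' ∩ B' = {1, 5, 6, 7, 8} ✓

{1, 5, 6, 7, 8}


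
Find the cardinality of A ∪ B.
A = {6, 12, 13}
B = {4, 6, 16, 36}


Set A = {6, 12, 13}, |A| = 3
Set B = {4, 6, 16, 36}, |B| = 4
A ∩ B = {6}, |A ∩ B| = 1
|A ∪ B| = |A| + |B| - |A ∩ B| = 3 + 4 - 1 = 6

6


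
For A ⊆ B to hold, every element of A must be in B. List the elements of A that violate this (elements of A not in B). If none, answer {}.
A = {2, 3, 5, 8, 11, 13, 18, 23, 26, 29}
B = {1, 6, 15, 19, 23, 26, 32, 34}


Set A = {2, 3, 5, 8, 11, 13, 18, 23, 26, 29}
Set B = {1, 6, 15, 19, 23, 26, 32, 34}
Check each element of A against B:
2 ∉ B (include), 3 ∉ B (include), 5 ∉ B (include), 8 ∉ B (include), 11 ∉ B (include), 13 ∉ B (include), 18 ∉ B (include), 23 ∈ B, 26 ∈ B, 29 ∉ B (include)
Elements of A not in B: {2, 3, 5, 8, 11, 13, 18, 29}

{2, 3, 5, 8, 11, 13, 18, 29}


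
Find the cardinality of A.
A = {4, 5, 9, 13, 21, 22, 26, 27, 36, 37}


Set A = {4, 5, 9, 13, 21, 22, 26, 27, 36, 37}
Listing elements: 4, 5, 9, 13, 21, 22, 26, 27, 36, 37
Counting: 10 elements
|A| = 10

10


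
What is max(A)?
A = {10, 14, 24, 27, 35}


Set A = {10, 14, 24, 27, 35}
Elements in ascending order: 10, 14, 24, 27, 35
The largest element is 35.

35


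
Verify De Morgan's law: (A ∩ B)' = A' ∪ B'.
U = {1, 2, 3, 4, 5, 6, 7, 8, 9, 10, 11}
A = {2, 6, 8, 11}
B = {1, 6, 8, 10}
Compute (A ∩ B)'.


U = {1, 2, 3, 4, 5, 6, 7, 8, 9, 10, 11}
A = {2, 6, 8, 11}, B = {1, 6, 8, 10}
A ∩ B = {6, 8}
(A ∩ B)' = U \ (A ∩ B) = {1, 2, 3, 4, 5, 7, 9, 10, 11}
Verification via A' ∪ B': A' = {1, 3, 4, 5, 7, 9, 10}, B' = {2, 3, 4, 5, 7, 9, 11}
A' ∪ B' = {1, 2, 3, 4, 5, 7, 9, 10, 11} ✓

{1, 2, 3, 4, 5, 7, 9, 10, 11}


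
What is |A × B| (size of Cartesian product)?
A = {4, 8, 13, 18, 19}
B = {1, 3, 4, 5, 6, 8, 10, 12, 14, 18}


Set A = {4, 8, 13, 18, 19} has 5 elements.
Set B = {1, 3, 4, 5, 6, 8, 10, 12, 14, 18} has 10 elements.
|A × B| = |A| × |B| = 5 × 10 = 50

50


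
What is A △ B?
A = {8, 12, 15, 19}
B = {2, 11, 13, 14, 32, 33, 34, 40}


Set A = {8, 12, 15, 19}
Set B = {2, 11, 13, 14, 32, 33, 34, 40}
A △ B = (A \ B) ∪ (B \ A)
Elements in A but not B: {8, 12, 15, 19}
Elements in B but not A: {2, 11, 13, 14, 32, 33, 34, 40}
A △ B = {2, 8, 11, 12, 13, 14, 15, 19, 32, 33, 34, 40}

{2, 8, 11, 12, 13, 14, 15, 19, 32, 33, 34, 40}


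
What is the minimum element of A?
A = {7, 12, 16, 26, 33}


Set A = {7, 12, 16, 26, 33}
Elements in ascending order: 7, 12, 16, 26, 33
The smallest element is 7.

7


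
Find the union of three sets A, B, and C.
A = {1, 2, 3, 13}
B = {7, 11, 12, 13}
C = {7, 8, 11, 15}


Set A = {1, 2, 3, 13}
Set B = {7, 11, 12, 13}
Set C = {7, 8, 11, 15}
First, A ∪ B = {1, 2, 3, 7, 11, 12, 13}
Then, (A ∪ B) ∪ C = {1, 2, 3, 7, 8, 11, 12, 13, 15}

{1, 2, 3, 7, 8, 11, 12, 13, 15}


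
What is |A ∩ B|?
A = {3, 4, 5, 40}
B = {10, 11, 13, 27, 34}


Set A = {3, 4, 5, 40}
Set B = {10, 11, 13, 27, 34}
A ∩ B = {}
|A ∩ B| = 0

0


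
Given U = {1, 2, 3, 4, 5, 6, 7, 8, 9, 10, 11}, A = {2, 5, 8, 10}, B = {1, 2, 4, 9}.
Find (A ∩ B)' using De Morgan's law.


U = {1, 2, 3, 4, 5, 6, 7, 8, 9, 10, 11}
A = {2, 5, 8, 10}, B = {1, 2, 4, 9}
A ∩ B = {2}
(A ∩ B)' = U \ (A ∩ B) = {1, 3, 4, 5, 6, 7, 8, 9, 10, 11}
Verification via A' ∪ B': A' = {1, 3, 4, 6, 7, 9, 11}, B' = {3, 5, 6, 7, 8, 10, 11}
A' ∪ B' = {1, 3, 4, 5, 6, 7, 8, 9, 10, 11} ✓

{1, 3, 4, 5, 6, 7, 8, 9, 10, 11}


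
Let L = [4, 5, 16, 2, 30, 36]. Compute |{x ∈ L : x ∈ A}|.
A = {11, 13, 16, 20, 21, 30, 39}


Set A = {11, 13, 16, 20, 21, 30, 39}
Candidates: [4, 5, 16, 2, 30, 36]
Check each candidate:
4 ∉ A, 5 ∉ A, 16 ∈ A, 2 ∉ A, 30 ∈ A, 36 ∉ A
Count of candidates in A: 2

2


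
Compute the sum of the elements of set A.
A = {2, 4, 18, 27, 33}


Set A = {2, 4, 18, 27, 33}
Sum = 2 + 4 + 18 + 27 + 33 = 84

84


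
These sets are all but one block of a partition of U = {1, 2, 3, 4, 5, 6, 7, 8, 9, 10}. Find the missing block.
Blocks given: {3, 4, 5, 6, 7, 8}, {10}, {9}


U = {1, 2, 3, 4, 5, 6, 7, 8, 9, 10}
Shown blocks: {3, 4, 5, 6, 7, 8}, {10}, {9}
A partition's blocks are pairwise disjoint and cover U, so the missing block = U \ (union of shown blocks).
Union of shown blocks: {3, 4, 5, 6, 7, 8, 9, 10}
Missing block = U \ (union) = {1, 2}

{1, 2}


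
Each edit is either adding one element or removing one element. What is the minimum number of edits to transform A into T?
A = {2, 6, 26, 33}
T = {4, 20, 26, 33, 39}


Set A = {2, 6, 26, 33}
Set T = {4, 20, 26, 33, 39}
Elements to remove from A (in A, not in T): {2, 6} → 2 removals
Elements to add to A (in T, not in A): {4, 20, 39} → 3 additions
Total edits = 2 + 3 = 5

5


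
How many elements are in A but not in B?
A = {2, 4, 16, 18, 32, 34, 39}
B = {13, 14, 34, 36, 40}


Set A = {2, 4, 16, 18, 32, 34, 39}
Set B = {13, 14, 34, 36, 40}
A \ B = {2, 4, 16, 18, 32, 39}
|A \ B| = 6

6


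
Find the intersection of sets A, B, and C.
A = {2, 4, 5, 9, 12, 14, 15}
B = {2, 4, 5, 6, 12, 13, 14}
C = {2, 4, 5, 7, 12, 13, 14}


Set A = {2, 4, 5, 9, 12, 14, 15}
Set B = {2, 4, 5, 6, 12, 13, 14}
Set C = {2, 4, 5, 7, 12, 13, 14}
First, A ∩ B = {2, 4, 5, 12, 14}
Then, (A ∩ B) ∩ C = {2, 4, 5, 12, 14}

{2, 4, 5, 12, 14}


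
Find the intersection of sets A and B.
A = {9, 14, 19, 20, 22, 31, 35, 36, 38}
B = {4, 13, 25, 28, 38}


Set A = {9, 14, 19, 20, 22, 31, 35, 36, 38}
Set B = {4, 13, 25, 28, 38}
A ∩ B includes only elements in both sets.
Check each element of A against B:
9 ✗, 14 ✗, 19 ✗, 20 ✗, 22 ✗, 31 ✗, 35 ✗, 36 ✗, 38 ✓
A ∩ B = {38}

{38}


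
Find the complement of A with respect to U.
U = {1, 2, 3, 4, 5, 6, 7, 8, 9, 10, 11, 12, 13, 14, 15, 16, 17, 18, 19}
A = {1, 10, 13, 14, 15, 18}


Universal set U = {1, 2, 3, 4, 5, 6, 7, 8, 9, 10, 11, 12, 13, 14, 15, 16, 17, 18, 19}
Set A = {1, 10, 13, 14, 15, 18}
A' = U \ A = elements in U but not in A
Checking each element of U:
1 (in A, exclude), 2 (not in A, include), 3 (not in A, include), 4 (not in A, include), 5 (not in A, include), 6 (not in A, include), 7 (not in A, include), 8 (not in A, include), 9 (not in A, include), 10 (in A, exclude), 11 (not in A, include), 12 (not in A, include), 13 (in A, exclude), 14 (in A, exclude), 15 (in A, exclude), 16 (not in A, include), 17 (not in A, include), 18 (in A, exclude), 19 (not in A, include)
A' = {2, 3, 4, 5, 6, 7, 8, 9, 11, 12, 16, 17, 19}

{2, 3, 4, 5, 6, 7, 8, 9, 11, 12, 16, 17, 19}


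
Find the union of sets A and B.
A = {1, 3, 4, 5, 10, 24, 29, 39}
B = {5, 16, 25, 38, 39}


Set A = {1, 3, 4, 5, 10, 24, 29, 39}
Set B = {5, 16, 25, 38, 39}
A ∪ B includes all elements in either set.
Elements from A: {1, 3, 4, 5, 10, 24, 29, 39}
Elements from B not already included: {16, 25, 38}
A ∪ B = {1, 3, 4, 5, 10, 16, 24, 25, 29, 38, 39}

{1, 3, 4, 5, 10, 16, 24, 25, 29, 38, 39}


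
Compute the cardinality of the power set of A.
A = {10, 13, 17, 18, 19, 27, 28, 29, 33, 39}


Set A = {10, 13, 17, 18, 19, 27, 28, 29, 33, 39}
|A| = 10
The power set P(A) contains all subsets of A.
|P(A)| = 2^|A| = 2^10 = 1024

1024


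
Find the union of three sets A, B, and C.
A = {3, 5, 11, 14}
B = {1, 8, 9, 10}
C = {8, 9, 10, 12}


Set A = {3, 5, 11, 14}
Set B = {1, 8, 9, 10}
Set C = {8, 9, 10, 12}
First, A ∪ B = {1, 3, 5, 8, 9, 10, 11, 14}
Then, (A ∪ B) ∪ C = {1, 3, 5, 8, 9, 10, 11, 12, 14}

{1, 3, 5, 8, 9, 10, 11, 12, 14}


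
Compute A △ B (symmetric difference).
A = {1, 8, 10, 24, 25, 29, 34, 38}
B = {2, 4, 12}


Set A = {1, 8, 10, 24, 25, 29, 34, 38}
Set B = {2, 4, 12}
A △ B = (A \ B) ∪ (B \ A)
Elements in A but not B: {1, 8, 10, 24, 25, 29, 34, 38}
Elements in B but not A: {2, 4, 12}
A △ B = {1, 2, 4, 8, 10, 12, 24, 25, 29, 34, 38}

{1, 2, 4, 8, 10, 12, 24, 25, 29, 34, 38}


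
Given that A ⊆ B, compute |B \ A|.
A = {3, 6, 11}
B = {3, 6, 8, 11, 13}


Set A = {3, 6, 11}, |A| = 3
Set B = {3, 6, 8, 11, 13}, |B| = 5
Since A ⊆ B: B \ A = {8, 13}
|B| - |A| = 5 - 3 = 2

2


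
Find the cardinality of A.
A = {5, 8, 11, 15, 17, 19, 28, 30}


Set A = {5, 8, 11, 15, 17, 19, 28, 30}
Listing elements: 5, 8, 11, 15, 17, 19, 28, 30
Counting: 8 elements
|A| = 8

8


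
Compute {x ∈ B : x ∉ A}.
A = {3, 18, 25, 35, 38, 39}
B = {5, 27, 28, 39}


Set A = {3, 18, 25, 35, 38, 39}
Set B = {5, 27, 28, 39}
Check each element of B against A:
5 ∉ A (include), 27 ∉ A (include), 28 ∉ A (include), 39 ∈ A
Elements of B not in A: {5, 27, 28}

{5, 27, 28}


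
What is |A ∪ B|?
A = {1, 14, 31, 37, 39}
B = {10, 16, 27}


Set A = {1, 14, 31, 37, 39}, |A| = 5
Set B = {10, 16, 27}, |B| = 3
A ∩ B = {}, |A ∩ B| = 0
|A ∪ B| = |A| + |B| - |A ∩ B| = 5 + 3 - 0 = 8

8


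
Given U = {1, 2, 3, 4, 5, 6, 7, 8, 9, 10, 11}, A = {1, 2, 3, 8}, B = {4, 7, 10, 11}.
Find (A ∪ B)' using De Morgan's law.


U = {1, 2, 3, 4, 5, 6, 7, 8, 9, 10, 11}
A = {1, 2, 3, 8}, B = {4, 7, 10, 11}
A ∪ B = {1, 2, 3, 4, 7, 8, 10, 11}
(A ∪ B)' = U \ (A ∪ B) = {5, 6, 9}
Verification via A' ∩ B': A' = {4, 5, 6, 7, 9, 10, 11}, B' = {1, 2, 3, 5, 6, 8, 9}
A' ∩ B' = {5, 6, 9} ✓

{5, 6, 9}


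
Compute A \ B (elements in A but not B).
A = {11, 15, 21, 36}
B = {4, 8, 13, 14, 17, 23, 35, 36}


Set A = {11, 15, 21, 36}
Set B = {4, 8, 13, 14, 17, 23, 35, 36}
A \ B includes elements in A that are not in B.
Check each element of A:
11 (not in B, keep), 15 (not in B, keep), 21 (not in B, keep), 36 (in B, remove)
A \ B = {11, 15, 21}

{11, 15, 21}


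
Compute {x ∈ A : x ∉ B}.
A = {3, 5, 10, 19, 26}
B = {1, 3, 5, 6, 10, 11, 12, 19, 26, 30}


Set A = {3, 5, 10, 19, 26}
Set B = {1, 3, 5, 6, 10, 11, 12, 19, 26, 30}
Check each element of A against B:
3 ∈ B, 5 ∈ B, 10 ∈ B, 19 ∈ B, 26 ∈ B
Elements of A not in B: {}

{}


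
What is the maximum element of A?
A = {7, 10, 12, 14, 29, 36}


Set A = {7, 10, 12, 14, 29, 36}
Elements in ascending order: 7, 10, 12, 14, 29, 36
The largest element is 36.

36


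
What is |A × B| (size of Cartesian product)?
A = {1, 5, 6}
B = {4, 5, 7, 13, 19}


Set A = {1, 5, 6} has 3 elements.
Set B = {4, 5, 7, 13, 19} has 5 elements.
|A × B| = |A| × |B| = 3 × 5 = 15

15


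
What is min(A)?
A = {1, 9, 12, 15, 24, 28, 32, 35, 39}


Set A = {1, 9, 12, 15, 24, 28, 32, 35, 39}
Elements in ascending order: 1, 9, 12, 15, 24, 28, 32, 35, 39
The smallest element is 1.

1


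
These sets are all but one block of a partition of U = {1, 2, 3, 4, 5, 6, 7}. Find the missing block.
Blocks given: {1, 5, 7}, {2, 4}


U = {1, 2, 3, 4, 5, 6, 7}
Shown blocks: {1, 5, 7}, {2, 4}
A partition's blocks are pairwise disjoint and cover U, so the missing block = U \ (union of shown blocks).
Union of shown blocks: {1, 2, 4, 5, 7}
Missing block = U \ (union) = {3, 6}

{3, 6}


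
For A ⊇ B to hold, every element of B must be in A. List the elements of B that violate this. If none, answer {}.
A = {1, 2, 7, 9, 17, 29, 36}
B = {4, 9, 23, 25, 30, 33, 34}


Set A = {1, 2, 7, 9, 17, 29, 36}
Set B = {4, 9, 23, 25, 30, 33, 34}
Check each element of B against A:
4 ∉ A (include), 9 ∈ A, 23 ∉ A (include), 25 ∉ A (include), 30 ∉ A (include), 33 ∉ A (include), 34 ∉ A (include)
Elements of B not in A: {4, 23, 25, 30, 33, 34}

{4, 23, 25, 30, 33, 34}


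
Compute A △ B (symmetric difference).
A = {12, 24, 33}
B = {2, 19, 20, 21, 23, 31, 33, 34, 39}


Set A = {12, 24, 33}
Set B = {2, 19, 20, 21, 23, 31, 33, 34, 39}
A △ B = (A \ B) ∪ (B \ A)
Elements in A but not B: {12, 24}
Elements in B but not A: {2, 19, 20, 21, 23, 31, 34, 39}
A △ B = {2, 12, 19, 20, 21, 23, 24, 31, 34, 39}

{2, 12, 19, 20, 21, 23, 24, 31, 34, 39}


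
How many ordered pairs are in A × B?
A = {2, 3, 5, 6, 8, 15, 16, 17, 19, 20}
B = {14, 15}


Set A = {2, 3, 5, 6, 8, 15, 16, 17, 19, 20} has 10 elements.
Set B = {14, 15} has 2 elements.
|A × B| = |A| × |B| = 10 × 2 = 20

20


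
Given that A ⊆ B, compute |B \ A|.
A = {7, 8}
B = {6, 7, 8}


Set A = {7, 8}, |A| = 2
Set B = {6, 7, 8}, |B| = 3
Since A ⊆ B: B \ A = {6}
|B| - |A| = 3 - 2 = 1

1


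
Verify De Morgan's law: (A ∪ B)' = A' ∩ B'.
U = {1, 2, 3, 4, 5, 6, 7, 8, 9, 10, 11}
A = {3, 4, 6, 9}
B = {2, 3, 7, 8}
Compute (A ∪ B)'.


U = {1, 2, 3, 4, 5, 6, 7, 8, 9, 10, 11}
A = {3, 4, 6, 9}, B = {2, 3, 7, 8}
A ∪ B = {2, 3, 4, 6, 7, 8, 9}
(A ∪ B)' = U \ (A ∪ B) = {1, 5, 10, 11}
Verification via A' ∩ B': A' = {1, 2, 5, 7, 8, 10, 11}, B' = {1, 4, 5, 6, 9, 10, 11}
A' ∩ B' = {1, 5, 10, 11} ✓

{1, 5, 10, 11}


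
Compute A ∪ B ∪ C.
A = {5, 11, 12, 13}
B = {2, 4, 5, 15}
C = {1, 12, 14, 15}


Set A = {5, 11, 12, 13}
Set B = {2, 4, 5, 15}
Set C = {1, 12, 14, 15}
First, A ∪ B = {2, 4, 5, 11, 12, 13, 15}
Then, (A ∪ B) ∪ C = {1, 2, 4, 5, 11, 12, 13, 14, 15}

{1, 2, 4, 5, 11, 12, 13, 14, 15}


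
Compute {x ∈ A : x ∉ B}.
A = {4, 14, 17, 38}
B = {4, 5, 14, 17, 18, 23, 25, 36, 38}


Set A = {4, 14, 17, 38}
Set B = {4, 5, 14, 17, 18, 23, 25, 36, 38}
Check each element of A against B:
4 ∈ B, 14 ∈ B, 17 ∈ B, 38 ∈ B
Elements of A not in B: {}

{}


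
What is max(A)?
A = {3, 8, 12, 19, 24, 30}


Set A = {3, 8, 12, 19, 24, 30}
Elements in ascending order: 3, 8, 12, 19, 24, 30
The largest element is 30.

30


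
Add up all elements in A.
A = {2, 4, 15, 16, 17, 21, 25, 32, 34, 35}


Set A = {2, 4, 15, 16, 17, 21, 25, 32, 34, 35}
Sum = 2 + 4 + 15 + 16 + 17 + 21 + 25 + 32 + 34 + 35 = 201

201


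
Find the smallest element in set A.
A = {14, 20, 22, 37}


Set A = {14, 20, 22, 37}
Elements in ascending order: 14, 20, 22, 37
The smallest element is 14.

14


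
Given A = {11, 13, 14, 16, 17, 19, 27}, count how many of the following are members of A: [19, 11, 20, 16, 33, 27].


Set A = {11, 13, 14, 16, 17, 19, 27}
Candidates: [19, 11, 20, 16, 33, 27]
Check each candidate:
19 ∈ A, 11 ∈ A, 20 ∉ A, 16 ∈ A, 33 ∉ A, 27 ∈ A
Count of candidates in A: 4

4


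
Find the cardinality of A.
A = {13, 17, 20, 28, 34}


Set A = {13, 17, 20, 28, 34}
Listing elements: 13, 17, 20, 28, 34
Counting: 5 elements
|A| = 5

5


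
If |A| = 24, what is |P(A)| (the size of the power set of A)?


The set has 24 elements.
The power set contains all possible subsets.
|P(A)| = 2^|A| = 2^24 = 16777216

16777216


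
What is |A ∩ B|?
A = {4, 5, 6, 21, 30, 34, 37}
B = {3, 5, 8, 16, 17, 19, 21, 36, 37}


Set A = {4, 5, 6, 21, 30, 34, 37}
Set B = {3, 5, 8, 16, 17, 19, 21, 36, 37}
A ∩ B = {5, 21, 37}
|A ∩ B| = 3

3


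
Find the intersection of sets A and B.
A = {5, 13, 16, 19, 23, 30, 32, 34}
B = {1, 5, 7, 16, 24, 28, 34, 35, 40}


Set A = {5, 13, 16, 19, 23, 30, 32, 34}
Set B = {1, 5, 7, 16, 24, 28, 34, 35, 40}
A ∩ B includes only elements in both sets.
Check each element of A against B:
5 ✓, 13 ✗, 16 ✓, 19 ✗, 23 ✗, 30 ✗, 32 ✗, 34 ✓
A ∩ B = {5, 16, 34}

{5, 16, 34}


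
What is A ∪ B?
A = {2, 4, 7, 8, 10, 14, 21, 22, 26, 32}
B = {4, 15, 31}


Set A = {2, 4, 7, 8, 10, 14, 21, 22, 26, 32}
Set B = {4, 15, 31}
A ∪ B includes all elements in either set.
Elements from A: {2, 4, 7, 8, 10, 14, 21, 22, 26, 32}
Elements from B not already included: {15, 31}
A ∪ B = {2, 4, 7, 8, 10, 14, 15, 21, 22, 26, 31, 32}

{2, 4, 7, 8, 10, 14, 15, 21, 22, 26, 31, 32}


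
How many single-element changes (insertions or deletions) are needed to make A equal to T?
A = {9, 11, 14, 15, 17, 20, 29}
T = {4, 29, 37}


Set A = {9, 11, 14, 15, 17, 20, 29}
Set T = {4, 29, 37}
Elements to remove from A (in A, not in T): {9, 11, 14, 15, 17, 20} → 6 removals
Elements to add to A (in T, not in A): {4, 37} → 2 additions
Total edits = 6 + 2 = 8

8


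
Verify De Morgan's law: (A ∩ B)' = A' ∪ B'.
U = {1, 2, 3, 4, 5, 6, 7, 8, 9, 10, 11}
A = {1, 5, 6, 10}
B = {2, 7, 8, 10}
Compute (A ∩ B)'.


U = {1, 2, 3, 4, 5, 6, 7, 8, 9, 10, 11}
A = {1, 5, 6, 10}, B = {2, 7, 8, 10}
A ∩ B = {10}
(A ∩ B)' = U \ (A ∩ B) = {1, 2, 3, 4, 5, 6, 7, 8, 9, 11}
Verification via A' ∪ B': A' = {2, 3, 4, 7, 8, 9, 11}, B' = {1, 3, 4, 5, 6, 9, 11}
A' ∪ B' = {1, 2, 3, 4, 5, 6, 7, 8, 9, 11} ✓

{1, 2, 3, 4, 5, 6, 7, 8, 9, 11}


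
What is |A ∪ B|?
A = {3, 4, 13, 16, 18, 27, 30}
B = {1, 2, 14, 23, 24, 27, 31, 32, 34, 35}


Set A = {3, 4, 13, 16, 18, 27, 30}, |A| = 7
Set B = {1, 2, 14, 23, 24, 27, 31, 32, 34, 35}, |B| = 10
A ∩ B = {27}, |A ∩ B| = 1
|A ∪ B| = |A| + |B| - |A ∩ B| = 7 + 10 - 1 = 16

16


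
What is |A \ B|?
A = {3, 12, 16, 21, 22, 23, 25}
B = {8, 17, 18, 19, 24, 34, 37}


Set A = {3, 12, 16, 21, 22, 23, 25}
Set B = {8, 17, 18, 19, 24, 34, 37}
A \ B = {3, 12, 16, 21, 22, 23, 25}
|A \ B| = 7

7


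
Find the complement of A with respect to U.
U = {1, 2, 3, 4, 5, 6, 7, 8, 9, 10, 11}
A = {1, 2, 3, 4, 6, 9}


Universal set U = {1, 2, 3, 4, 5, 6, 7, 8, 9, 10, 11}
Set A = {1, 2, 3, 4, 6, 9}
A' = U \ A = elements in U but not in A
Checking each element of U:
1 (in A, exclude), 2 (in A, exclude), 3 (in A, exclude), 4 (in A, exclude), 5 (not in A, include), 6 (in A, exclude), 7 (not in A, include), 8 (not in A, include), 9 (in A, exclude), 10 (not in A, include), 11 (not in A, include)
A' = {5, 7, 8, 10, 11}

{5, 7, 8, 10, 11}


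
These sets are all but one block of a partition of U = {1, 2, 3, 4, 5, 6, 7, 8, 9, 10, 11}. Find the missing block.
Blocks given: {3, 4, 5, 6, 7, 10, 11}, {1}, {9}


U = {1, 2, 3, 4, 5, 6, 7, 8, 9, 10, 11}
Shown blocks: {3, 4, 5, 6, 7, 10, 11}, {1}, {9}
A partition's blocks are pairwise disjoint and cover U, so the missing block = U \ (union of shown blocks).
Union of shown blocks: {1, 3, 4, 5, 6, 7, 9, 10, 11}
Missing block = U \ (union) = {2, 8}

{2, 8}


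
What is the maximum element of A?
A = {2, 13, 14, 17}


Set A = {2, 13, 14, 17}
Elements in ascending order: 2, 13, 14, 17
The largest element is 17.

17


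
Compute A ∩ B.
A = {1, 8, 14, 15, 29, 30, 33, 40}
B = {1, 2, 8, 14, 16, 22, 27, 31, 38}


Set A = {1, 8, 14, 15, 29, 30, 33, 40}
Set B = {1, 2, 8, 14, 16, 22, 27, 31, 38}
A ∩ B includes only elements in both sets.
Check each element of A against B:
1 ✓, 8 ✓, 14 ✓, 15 ✗, 29 ✗, 30 ✗, 33 ✗, 40 ✗
A ∩ B = {1, 8, 14}

{1, 8, 14}


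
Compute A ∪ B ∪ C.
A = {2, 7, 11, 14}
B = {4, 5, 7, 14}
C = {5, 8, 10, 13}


Set A = {2, 7, 11, 14}
Set B = {4, 5, 7, 14}
Set C = {5, 8, 10, 13}
First, A ∪ B = {2, 4, 5, 7, 11, 14}
Then, (A ∪ B) ∪ C = {2, 4, 5, 7, 8, 10, 11, 13, 14}

{2, 4, 5, 7, 8, 10, 11, 13, 14}


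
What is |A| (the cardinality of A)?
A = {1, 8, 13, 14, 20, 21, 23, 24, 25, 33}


Set A = {1, 8, 13, 14, 20, 21, 23, 24, 25, 33}
Listing elements: 1, 8, 13, 14, 20, 21, 23, 24, 25, 33
Counting: 10 elements
|A| = 10

10


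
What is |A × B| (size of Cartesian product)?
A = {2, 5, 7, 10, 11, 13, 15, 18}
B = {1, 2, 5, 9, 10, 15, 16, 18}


Set A = {2, 5, 7, 10, 11, 13, 15, 18} has 8 elements.
Set B = {1, 2, 5, 9, 10, 15, 16, 18} has 8 elements.
|A × B| = |A| × |B| = 8 × 8 = 64

64


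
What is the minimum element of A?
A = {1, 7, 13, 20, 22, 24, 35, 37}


Set A = {1, 7, 13, 20, 22, 24, 35, 37}
Elements in ascending order: 1, 7, 13, 20, 22, 24, 35, 37
The smallest element is 1.

1


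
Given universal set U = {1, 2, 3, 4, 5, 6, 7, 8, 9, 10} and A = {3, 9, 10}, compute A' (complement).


Universal set U = {1, 2, 3, 4, 5, 6, 7, 8, 9, 10}
Set A = {3, 9, 10}
A' = U \ A = elements in U but not in A
Checking each element of U:
1 (not in A, include), 2 (not in A, include), 3 (in A, exclude), 4 (not in A, include), 5 (not in A, include), 6 (not in A, include), 7 (not in A, include), 8 (not in A, include), 9 (in A, exclude), 10 (in A, exclude)
A' = {1, 2, 4, 5, 6, 7, 8}

{1, 2, 4, 5, 6, 7, 8}


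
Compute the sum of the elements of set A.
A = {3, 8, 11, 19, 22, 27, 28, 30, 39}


Set A = {3, 8, 11, 19, 22, 27, 28, 30, 39}
Sum = 3 + 8 + 11 + 19 + 22 + 27 + 28 + 30 + 39 = 187

187
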